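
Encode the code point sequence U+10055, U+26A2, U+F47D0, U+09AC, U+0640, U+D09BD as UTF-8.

F0 90 81 95 E2 9A A2 F3 B4 9F 90 E0 A6 AC D9 80 F3 90 A6 BD

U+10055: 4-byte form → F0 90 81 95.
U+26A2: 3-byte form → E2 9A A2.
U+F47D0: 4-byte form → F3 B4 9F 90.
U+09AC: 3-byte form → E0 A6 AC.
U+0640: 2-byte form → D9 80.
U+D09BD: 4-byte form → F3 90 A6 BD.
Concatenated (20 bytes): F0 90 81 95 E2 9A A2 F3 B4 9F 90 E0 A6 AC D9 80 F3 90 A6 BD.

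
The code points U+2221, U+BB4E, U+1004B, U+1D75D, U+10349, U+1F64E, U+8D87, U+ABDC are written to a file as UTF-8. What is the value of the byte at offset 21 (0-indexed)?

0x8E

U+2221 → 3-byte form E2 88 A1 at offsets 0–2.
U+BB4E → 3-byte form EB AD 8E at offsets 3–5.
U+1004B → 4-byte form F0 90 81 8B at offsets 6–9.
U+1D75D → 4-byte form F0 9D 9D 9D at offsets 10–13.
U+10349 → 4-byte form F0 90 8D 89 at offsets 14–17.
U+1F64E → 4-byte form F0 9F 99 8E at offsets 18–21.
Offset 21 falls in char 6's range; it's byte 4 of F0 9F 99 8E = 0x8E.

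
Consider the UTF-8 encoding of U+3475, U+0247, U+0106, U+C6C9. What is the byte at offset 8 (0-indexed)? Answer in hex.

0x9B

U+3475 → 3-byte form E3 91 B5 at offsets 0–2.
U+0247 → 2-byte form C9 87 at offsets 3–4.
U+0106 → 2-byte form C4 86 at offsets 5–6.
U+C6C9 → 3-byte form EC 9B 89 at offsets 7–9.
Offset 8 falls in char 4's range; it's byte 2 of EC 9B 89 = 0x9B.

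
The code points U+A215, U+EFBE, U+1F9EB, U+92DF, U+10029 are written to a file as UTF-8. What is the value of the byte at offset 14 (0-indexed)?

U+A215 → 3-byte form EA 88 95 at offsets 0–2.
U+EFBE → 3-byte form EE BE BE at offsets 3–5.
U+1F9EB → 4-byte form F0 9F A7 AB at offsets 6–9.
U+92DF → 3-byte form E9 8B 9F at offsets 10–12.
U+10029 → 4-byte form F0 90 80 A9 at offsets 13–16.
Offset 14 falls in char 5's range; it's byte 2 of F0 90 80 A9 = 0x90.

0x90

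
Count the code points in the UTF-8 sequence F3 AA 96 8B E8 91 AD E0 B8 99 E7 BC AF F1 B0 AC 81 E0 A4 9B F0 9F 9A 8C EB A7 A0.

Byte at offset 0: 0xF3 = 11110011 → 4-byte char (#1). Advance 4.
Byte at offset 4: 0xE8 = 11101000 → 3-byte char (#2). Advance 3.
Byte at offset 7: 0xE0 = 11100000 → 3-byte char (#3). Advance 3.
Byte at offset 10: 0xE7 = 11100111 → 3-byte char (#4). Advance 3.
Byte at offset 13: 0xF1 = 11110001 → 4-byte char (#5). Advance 4.
Byte at offset 17: 0xE0 = 11100000 → 3-byte char (#6). Advance 3.
Byte at offset 20: 0xF0 = 11110000 → 4-byte char (#7). Advance 4.
Byte at offset 24: 0xEB = 11101011 → 3-byte char (#8). Advance 3.
Reached end at offset 27 after 8 code points.

8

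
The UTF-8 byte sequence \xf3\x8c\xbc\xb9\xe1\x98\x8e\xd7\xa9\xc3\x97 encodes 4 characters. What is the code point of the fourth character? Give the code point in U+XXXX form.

U+00D7

Offset 0: leading byte 0xF3 = 11110011 → 4-byte char #1 = F3 8C BC B9.
Offset 4: leading byte 0xE1 = 11100001 → 3-byte char #2 = E1 98 8E.
Offset 7: leading byte 0xD7 = 11010111 → 2-byte char #3 = D7 A9.
Offset 9: leading byte 0xC3 = 11000011 → 2-byte char #4 = C3 97.
Leading byte 0xC3 = 11000011 matches 110xxxxx → 2-byte sequence.
Byte 1: 0xC3 = 11000011, payload 00011 (5 bits).
Byte 2: 0x97 = 10010111 (10xxxxxx ✓), payload 010111.
Concatenate: 00011010111 = 0xD7 (11 bits → U+00D7).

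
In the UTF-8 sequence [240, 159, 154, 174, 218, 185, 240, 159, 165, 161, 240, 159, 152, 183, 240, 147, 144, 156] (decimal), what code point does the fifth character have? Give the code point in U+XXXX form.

Offset 0: leading byte 0xF0 = 11110000 → 4-byte char #1 = F0 9F 9A AE.
Offset 4: leading byte 0xDA = 11011010 → 2-byte char #2 = DA B9.
Offset 6: leading byte 0xF0 = 11110000 → 4-byte char #3 = F0 9F A5 A1.
Offset 10: leading byte 0xF0 = 11110000 → 4-byte char #4 = F0 9F 98 B7.
Offset 14: leading byte 0xF0 = 11110000 → 4-byte char #5 = F0 93 90 9C.
Leading byte 0xF0 = 11110000 matches 11110xxx → 4-byte sequence.
Byte 1: 0xF0 = 11110000, payload 000 (3 bits).
Byte 2: 0x93 = 10010011 (10xxxxxx ✓), payload 010011.
Byte 3: 0x90 = 10010000 (10xxxxxx ✓), payload 010000.
Byte 4: 0x9C = 10011100 (10xxxxxx ✓), payload 011100.
Concatenate: 000010011010000011100 = 0x1341C (21 bits → U+1341C).

U+1341C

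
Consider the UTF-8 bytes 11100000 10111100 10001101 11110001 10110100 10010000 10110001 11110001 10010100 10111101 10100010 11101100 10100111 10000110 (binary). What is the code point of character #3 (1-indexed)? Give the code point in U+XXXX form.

U+54F62

Offset 0: leading byte 0xE0 = 11100000 → 3-byte char #1 = E0 BC 8D.
Offset 3: leading byte 0xF1 = 11110001 → 4-byte char #2 = F1 B4 90 B1.
Offset 7: leading byte 0xF1 = 11110001 → 4-byte char #3 = F1 94 BD A2.
Leading byte 0xF1 = 11110001 matches 11110xxx → 4-byte sequence.
Byte 1: 0xF1 = 11110001, payload 001 (3 bits).
Byte 2: 0x94 = 10010100 (10xxxxxx ✓), payload 010100.
Byte 3: 0xBD = 10111101 (10xxxxxx ✓), payload 111101.
Byte 4: 0xA2 = 10100010 (10xxxxxx ✓), payload 100010.
Concatenate: 001010100111101100010 = 0x54F62 (21 bits → U+54F62).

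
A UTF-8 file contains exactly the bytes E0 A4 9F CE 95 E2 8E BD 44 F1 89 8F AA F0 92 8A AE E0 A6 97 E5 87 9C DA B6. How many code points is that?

Byte at offset 0: 0xE0 = 11100000 → 3-byte char (#1). Advance 3.
Byte at offset 3: 0xCE = 11001110 → 2-byte char (#2). Advance 2.
Byte at offset 5: 0xE2 = 11100010 → 3-byte char (#3). Advance 3.
Byte at offset 8: 0x44 = 01000100 → 1-byte char (#4). Advance 1.
Byte at offset 9: 0xF1 = 11110001 → 4-byte char (#5). Advance 4.
Byte at offset 13: 0xF0 = 11110000 → 4-byte char (#6). Advance 4.
Byte at offset 17: 0xE0 = 11100000 → 3-byte char (#7). Advance 3.
Byte at offset 20: 0xE5 = 11100101 → 3-byte char (#8). Advance 3.
Byte at offset 23: 0xDA = 11011010 → 2-byte char (#9). Advance 2.
Reached end at offset 25 after 9 code points.

9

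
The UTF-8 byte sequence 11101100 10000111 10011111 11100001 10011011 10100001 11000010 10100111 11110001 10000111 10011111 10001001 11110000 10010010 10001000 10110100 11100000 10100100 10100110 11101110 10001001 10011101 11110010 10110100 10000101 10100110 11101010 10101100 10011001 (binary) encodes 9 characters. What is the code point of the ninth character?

Offset 0: leading byte 0xEC = 11101100 → 3-byte char #1 = EC 87 9F.
Offset 3: leading byte 0xE1 = 11100001 → 3-byte char #2 = E1 9B A1.
Offset 6: leading byte 0xC2 = 11000010 → 2-byte char #3 = C2 A7.
Offset 8: leading byte 0xF1 = 11110001 → 4-byte char #4 = F1 87 9F 89.
Offset 12: leading byte 0xF0 = 11110000 → 4-byte char #5 = F0 92 88 B4.
Offset 16: leading byte 0xE0 = 11100000 → 3-byte char #6 = E0 A4 A6.
Offset 19: leading byte 0xEE = 11101110 → 3-byte char #7 = EE 89 9D.
Offset 22: leading byte 0xF2 = 11110010 → 4-byte char #8 = F2 B4 85 A6.
Offset 26: leading byte 0xEA = 11101010 → 3-byte char #9 = EA AC 99.
Leading byte 0xEA = 11101010 matches 1110xxxx → 3-byte sequence.
Byte 1: 0xEA = 11101010, payload 1010 (4 bits).
Byte 2: 0xAC = 10101100 (10xxxxxx ✓), payload 101100.
Byte 3: 0x99 = 10011001 (10xxxxxx ✓), payload 011001.
Concatenate: 1010101100011001 = 0xAB19 (16 bits → U+AB19).

U+AB19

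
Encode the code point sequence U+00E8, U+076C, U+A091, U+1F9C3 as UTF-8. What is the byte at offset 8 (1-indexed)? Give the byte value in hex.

1-indexed offset 8 is 0-indexed offset 7.
U+00E8 → 2-byte form C3 A8 at offsets 0–1.
U+076C → 2-byte form DD AC at offsets 2–3.
U+A091 → 3-byte form EA 82 91 at offsets 4–6.
U+1F9C3 → 4-byte form F0 9F A7 83 at offsets 7–10.
Offset 7 falls in char 4's range; it's byte 1 of F0 9F A7 83 = 0xF0.

0xF0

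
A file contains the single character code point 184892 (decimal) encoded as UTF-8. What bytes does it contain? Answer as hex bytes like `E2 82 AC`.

F0 AD 88 BC

U+2D23C = 0x2D23C = 184892 decimal. In range U+10000–U+10FFFF → 4-byte form: 11110xxx 10xxxxxx 10xxxxxx 10xxxxxx.
Binary (21 bits): 000101101001000111100.
Split 3+6+6+6: 000 | 101101 | 001000 | 111100.
Byte 1: 11110000 = 0xF0.
Byte 2: 10101101 = 0xAD.
Byte 3: 10001000 = 0x88.
Byte 4: 10111100 = 0xBC.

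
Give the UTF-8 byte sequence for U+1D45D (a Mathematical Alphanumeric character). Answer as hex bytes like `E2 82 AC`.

U+1D45D = 0x1D45D = 119901 decimal. In range U+10000–U+10FFFF → 4-byte form: 11110xxx 10xxxxxx 10xxxxxx 10xxxxxx.
Binary (21 bits): 000011101010001011101.
Split 3+6+6+6: 000 | 011101 | 010001 | 011101.
Byte 1: 11110000 = 0xF0.
Byte 2: 10011101 = 0x9D.
Byte 3: 10010001 = 0x91.
Byte 4: 10011101 = 0x9D.

F0 9D 91 9D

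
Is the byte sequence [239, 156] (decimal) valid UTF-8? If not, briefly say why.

Leading byte 0xEF = 11101111 → 3-byte form, but only 2 bytes are present.

invalid (sequence truncated)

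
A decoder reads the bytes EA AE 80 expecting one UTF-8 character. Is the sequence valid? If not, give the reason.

valid

Leading byte 0xEA = 11101010 → 3-byte form.
Continuation bytes 0xAE=10101110, 0x80=10000000 all match 10xxxxxx.
Decoded value 0xAB80 is ≥ 0x800 (shortest form) and not a surrogate.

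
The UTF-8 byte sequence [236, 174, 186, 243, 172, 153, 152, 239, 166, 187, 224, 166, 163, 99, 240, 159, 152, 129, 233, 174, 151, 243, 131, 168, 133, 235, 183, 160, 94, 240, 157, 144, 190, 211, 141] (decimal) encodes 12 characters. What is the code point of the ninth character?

Offset 0: leading byte 0xEC = 11101100 → 3-byte char #1 = EC AE BA.
Offset 3: leading byte 0xF3 = 11110011 → 4-byte char #2 = F3 AC 99 98.
Offset 7: leading byte 0xEF = 11101111 → 3-byte char #3 = EF A6 BB.
Offset 10: leading byte 0xE0 = 11100000 → 3-byte char #4 = E0 A6 A3.
Offset 13: leading byte 0x63 = 01100011 → 1-byte char #5 = 63.
Offset 14: leading byte 0xF0 = 11110000 → 4-byte char #6 = F0 9F 98 81.
Offset 18: leading byte 0xE9 = 11101001 → 3-byte char #7 = E9 AE 97.
Offset 21: leading byte 0xF3 = 11110011 → 4-byte char #8 = F3 83 A8 85.
Offset 25: leading byte 0xEB = 11101011 → 3-byte char #9 = EB B7 A0.
Leading byte 0xEB = 11101011 matches 1110xxxx → 3-byte sequence.
Byte 1: 0xEB = 11101011, payload 1011 (4 bits).
Byte 2: 0xB7 = 10110111 (10xxxxxx ✓), payload 110111.
Byte 3: 0xA0 = 10100000 (10xxxxxx ✓), payload 100000.
Concatenate: 1011110111100000 = 0xBDE0 (16 bits → U+BDE0).

U+BDE0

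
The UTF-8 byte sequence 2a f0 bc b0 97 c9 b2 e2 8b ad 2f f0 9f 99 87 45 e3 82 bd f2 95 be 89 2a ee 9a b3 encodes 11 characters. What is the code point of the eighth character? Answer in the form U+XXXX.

Offset 0: leading byte 0x2A = 00101010 → 1-byte char #1 = 2A.
Offset 1: leading byte 0xF0 = 11110000 → 4-byte char #2 = F0 BC B0 97.
Offset 5: leading byte 0xC9 = 11001001 → 2-byte char #3 = C9 B2.
Offset 7: leading byte 0xE2 = 11100010 → 3-byte char #4 = E2 8B AD.
Offset 10: leading byte 0x2F = 00101111 → 1-byte char #5 = 2F.
Offset 11: leading byte 0xF0 = 11110000 → 4-byte char #6 = F0 9F 99 87.
Offset 15: leading byte 0x45 = 01000101 → 1-byte char #7 = 45.
Offset 16: leading byte 0xE3 = 11100011 → 3-byte char #8 = E3 82 BD.
Leading byte 0xE3 = 11100011 matches 1110xxxx → 3-byte sequence.
Byte 1: 0xE3 = 11100011, payload 0011 (4 bits).
Byte 2: 0x82 = 10000010 (10xxxxxx ✓), payload 000010.
Byte 3: 0xBD = 10111101 (10xxxxxx ✓), payload 111101.
Concatenate: 0011000010111101 = 0x30BD (16 bits → U+30BD).

U+30BD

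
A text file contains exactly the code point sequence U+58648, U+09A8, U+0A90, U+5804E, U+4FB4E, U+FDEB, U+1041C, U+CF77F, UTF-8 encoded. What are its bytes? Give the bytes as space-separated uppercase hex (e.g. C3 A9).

U+58648: 4-byte form → F1 98 99 88.
U+09A8: 3-byte form → E0 A6 A8.
U+0A90: 3-byte form → E0 AA 90.
U+5804E: 4-byte form → F1 98 81 8E.
U+4FB4E: 4-byte form → F1 8F AD 8E.
U+FDEB: 3-byte form → EF B7 AB.
U+1041C: 4-byte form → F0 90 90 9C.
U+CF77F: 4-byte form → F3 8F 9D BF.
Concatenated (29 bytes): F1 98 99 88 E0 A6 A8 E0 AA 90 F1 98 81 8E F1 8F AD 8E EF B7 AB F0 90 90 9C F3 8F 9D BF.

F1 98 99 88 E0 A6 A8 E0 AA 90 F1 98 81 8E F1 8F AD 8E EF B7 AB F0 90 90 9C F3 8F 9D BF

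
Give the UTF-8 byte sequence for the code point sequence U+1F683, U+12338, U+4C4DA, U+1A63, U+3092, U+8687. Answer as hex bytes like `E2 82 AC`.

F0 9F 9A 83 F0 92 8C B8 F1 8C 93 9A E1 A9 A3 E3 82 92 E8 9A 87

U+1F683: 4-byte form → F0 9F 9A 83.
U+12338: 4-byte form → F0 92 8C B8.
U+4C4DA: 4-byte form → F1 8C 93 9A.
U+1A63: 3-byte form → E1 A9 A3.
U+3092: 3-byte form → E3 82 92.
U+8687: 3-byte form → E8 9A 87.
Concatenated (21 bytes): F0 9F 9A 83 F0 92 8C B8 F1 8C 93 9A E1 A9 A3 E3 82 92 E8 9A 87.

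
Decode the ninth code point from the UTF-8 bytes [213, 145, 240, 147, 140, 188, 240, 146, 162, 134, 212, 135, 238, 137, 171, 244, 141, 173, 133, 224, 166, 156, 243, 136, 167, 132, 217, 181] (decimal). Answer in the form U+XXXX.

Offset 0: leading byte 0xD5 = 11010101 → 2-byte char #1 = D5 91.
Offset 2: leading byte 0xF0 = 11110000 → 4-byte char #2 = F0 93 8C BC.
Offset 6: leading byte 0xF0 = 11110000 → 4-byte char #3 = F0 92 A2 86.
Offset 10: leading byte 0xD4 = 11010100 → 2-byte char #4 = D4 87.
Offset 12: leading byte 0xEE = 11101110 → 3-byte char #5 = EE 89 AB.
Offset 15: leading byte 0xF4 = 11110100 → 4-byte char #6 = F4 8D AD 85.
Offset 19: leading byte 0xE0 = 11100000 → 3-byte char #7 = E0 A6 9C.
Offset 22: leading byte 0xF3 = 11110011 → 4-byte char #8 = F3 88 A7 84.
Offset 26: leading byte 0xD9 = 11011001 → 2-byte char #9 = D9 B5.
Leading byte 0xD9 = 11011001 matches 110xxxxx → 2-byte sequence.
Byte 1: 0xD9 = 11011001, payload 11001 (5 bits).
Byte 2: 0xB5 = 10110101 (10xxxxxx ✓), payload 110101.
Concatenate: 11001110101 = 0x675 (11 bits → U+0675).

U+0675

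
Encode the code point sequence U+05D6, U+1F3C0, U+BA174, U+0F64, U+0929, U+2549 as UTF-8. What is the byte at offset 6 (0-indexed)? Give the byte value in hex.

U+05D6 → 2-byte form D7 96 at offsets 0–1.
U+1F3C0 → 4-byte form F0 9F 8F 80 at offsets 2–5.
U+BA174 → 4-byte form F2 BA 85 B4 at offsets 6–9.
Offset 6 falls in char 3's range; it's byte 1 of F2 BA 85 B4 = 0xF2.

0xF2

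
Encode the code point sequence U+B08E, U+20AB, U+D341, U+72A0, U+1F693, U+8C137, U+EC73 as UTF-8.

EB 82 8E E2 82 AB ED 8D 81 E7 8A A0 F0 9F 9A 93 F2 8C 84 B7 EE B1 B3

U+B08E: 3-byte form → EB 82 8E.
U+20AB: 3-byte form → E2 82 AB.
U+D341: 3-byte form → ED 8D 81.
U+72A0: 3-byte form → E7 8A A0.
U+1F693: 4-byte form → F0 9F 9A 93.
U+8C137: 4-byte form → F2 8C 84 B7.
U+EC73: 3-byte form → EE B1 B3.
Concatenated (23 bytes): EB 82 8E E2 82 AB ED 8D 81 E7 8A A0 F0 9F 9A 93 F2 8C 84 B7 EE B1 B3.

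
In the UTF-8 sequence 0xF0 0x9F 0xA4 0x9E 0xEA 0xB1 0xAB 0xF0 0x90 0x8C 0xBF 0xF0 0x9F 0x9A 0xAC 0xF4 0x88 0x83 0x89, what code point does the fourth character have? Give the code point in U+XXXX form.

Offset 0: leading byte 0xF0 = 11110000 → 4-byte char #1 = F0 9F A4 9E.
Offset 4: leading byte 0xEA = 11101010 → 3-byte char #2 = EA B1 AB.
Offset 7: leading byte 0xF0 = 11110000 → 4-byte char #3 = F0 90 8C BF.
Offset 11: leading byte 0xF0 = 11110000 → 4-byte char #4 = F0 9F 9A AC.
Leading byte 0xF0 = 11110000 matches 11110xxx → 4-byte sequence.
Byte 1: 0xF0 = 11110000, payload 000 (3 bits).
Byte 2: 0x9F = 10011111 (10xxxxxx ✓), payload 011111.
Byte 3: 0x9A = 10011010 (10xxxxxx ✓), payload 011010.
Byte 4: 0xAC = 10101100 (10xxxxxx ✓), payload 101100.
Concatenate: 000011111011010101100 = 0x1F6AC (21 bits → U+1F6AC).

U+1F6AC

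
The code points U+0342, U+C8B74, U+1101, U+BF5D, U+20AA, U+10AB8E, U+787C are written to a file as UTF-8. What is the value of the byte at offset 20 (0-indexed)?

U+0342 → 2-byte form CD 82 at offsets 0–1.
U+C8B74 → 4-byte form F3 88 AD B4 at offsets 2–5.
U+1101 → 3-byte form E1 84 81 at offsets 6–8.
U+BF5D → 3-byte form EB BD 9D at offsets 9–11.
U+20AA → 3-byte form E2 82 AA at offsets 12–14.
U+10AB8E → 4-byte form F4 8A AE 8E at offsets 15–18.
U+787C → 3-byte form E7 A1 BC at offsets 19–21.
Offset 20 falls in char 7's range; it's byte 2 of E7 A1 BC = 0xA1.

0xA1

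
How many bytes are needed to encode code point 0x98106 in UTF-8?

4

U+98106 = 0x98106. UTF-8 uses 1 byte below 0x80, 2 below 0x800, 3 below 0x10000, 4 up to 0x10FFFF. 0x98106 is in U+10000–U+10FFFF → 4 bytes.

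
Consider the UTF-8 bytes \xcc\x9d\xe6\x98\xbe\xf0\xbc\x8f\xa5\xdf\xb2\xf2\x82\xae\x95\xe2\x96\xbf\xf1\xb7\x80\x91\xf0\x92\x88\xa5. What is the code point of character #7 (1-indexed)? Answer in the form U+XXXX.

Offset 0: leading byte 0xCC = 11001100 → 2-byte char #1 = CC 9D.
Offset 2: leading byte 0xE6 = 11100110 → 3-byte char #2 = E6 98 BE.
Offset 5: leading byte 0xF0 = 11110000 → 4-byte char #3 = F0 BC 8F A5.
Offset 9: leading byte 0xDF = 11011111 → 2-byte char #4 = DF B2.
Offset 11: leading byte 0xF2 = 11110010 → 4-byte char #5 = F2 82 AE 95.
Offset 15: leading byte 0xE2 = 11100010 → 3-byte char #6 = E2 96 BF.
Offset 18: leading byte 0xF1 = 11110001 → 4-byte char #7 = F1 B7 80 91.
Leading byte 0xF1 = 11110001 matches 11110xxx → 4-byte sequence.
Byte 1: 0xF1 = 11110001, payload 001 (3 bits).
Byte 2: 0xB7 = 10110111 (10xxxxxx ✓), payload 110111.
Byte 3: 0x80 = 10000000 (10xxxxxx ✓), payload 000000.
Byte 4: 0x91 = 10010001 (10xxxxxx ✓), payload 010001.
Concatenate: 001110111000000010001 = 0x77011 (21 bits → U+77011).

U+77011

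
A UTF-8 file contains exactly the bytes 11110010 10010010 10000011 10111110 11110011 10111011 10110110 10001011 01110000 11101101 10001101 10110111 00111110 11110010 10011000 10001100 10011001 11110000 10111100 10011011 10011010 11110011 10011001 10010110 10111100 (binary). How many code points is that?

Byte at offset 0: 0xF2 = 11110010 → 4-byte char (#1). Advance 4.
Byte at offset 4: 0xF3 = 11110011 → 4-byte char (#2). Advance 4.
Byte at offset 8: 0x70 = 01110000 → 1-byte char (#3). Advance 1.
Byte at offset 9: 0xED = 11101101 → 3-byte char (#4). Advance 3.
Byte at offset 12: 0x3E = 00111110 → 1-byte char (#5). Advance 1.
Byte at offset 13: 0xF2 = 11110010 → 4-byte char (#6). Advance 4.
Byte at offset 17: 0xF0 = 11110000 → 4-byte char (#7). Advance 4.
Byte at offset 21: 0xF3 = 11110011 → 4-byte char (#8). Advance 4.
Reached end at offset 25 after 8 code points.

8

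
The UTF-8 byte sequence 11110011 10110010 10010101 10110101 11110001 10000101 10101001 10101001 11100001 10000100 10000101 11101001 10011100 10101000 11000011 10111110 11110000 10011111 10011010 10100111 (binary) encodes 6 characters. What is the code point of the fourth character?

U+9728

Offset 0: leading byte 0xF3 = 11110011 → 4-byte char #1 = F3 B2 95 B5.
Offset 4: leading byte 0xF1 = 11110001 → 4-byte char #2 = F1 85 A9 A9.
Offset 8: leading byte 0xE1 = 11100001 → 3-byte char #3 = E1 84 85.
Offset 11: leading byte 0xE9 = 11101001 → 3-byte char #4 = E9 9C A8.
Leading byte 0xE9 = 11101001 matches 1110xxxx → 3-byte sequence.
Byte 1: 0xE9 = 11101001, payload 1001 (4 bits).
Byte 2: 0x9C = 10011100 (10xxxxxx ✓), payload 011100.
Byte 3: 0xA8 = 10101000 (10xxxxxx ✓), payload 101000.
Concatenate: 1001011100101000 = 0x9728 (16 bits → U+9728).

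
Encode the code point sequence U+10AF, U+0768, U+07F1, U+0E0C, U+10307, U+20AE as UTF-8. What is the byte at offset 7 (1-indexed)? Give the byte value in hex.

1-indexed offset 7 is 0-indexed offset 6.
U+10AF → 3-byte form E1 82 AF at offsets 0–2.
U+0768 → 2-byte form DD A8 at offsets 3–4.
U+07F1 → 2-byte form DF B1 at offsets 5–6.
Offset 6 falls in char 3's range; it's byte 2 of DF B1 = 0xB1.

0xB1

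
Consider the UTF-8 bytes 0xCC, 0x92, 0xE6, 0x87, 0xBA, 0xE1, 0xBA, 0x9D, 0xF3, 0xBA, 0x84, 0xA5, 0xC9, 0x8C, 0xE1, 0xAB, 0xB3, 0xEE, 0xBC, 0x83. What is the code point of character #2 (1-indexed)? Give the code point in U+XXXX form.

Offset 0: leading byte 0xCC = 11001100 → 2-byte char #1 = CC 92.
Offset 2: leading byte 0xE6 = 11100110 → 3-byte char #2 = E6 87 BA.
Leading byte 0xE6 = 11100110 matches 1110xxxx → 3-byte sequence.
Byte 1: 0xE6 = 11100110, payload 0110 (4 bits).
Byte 2: 0x87 = 10000111 (10xxxxxx ✓), payload 000111.
Byte 3: 0xBA = 10111010 (10xxxxxx ✓), payload 111010.
Concatenate: 0110000111111010 = 0x61FA (16 bits → U+61FA).

U+61FA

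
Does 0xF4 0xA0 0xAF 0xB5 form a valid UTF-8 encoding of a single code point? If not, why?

Leading byte 0xF4 = 11110100 → 4-byte form.
Payload = 0x120BF5, which exceeds U+10FFFF, the maximum Unicode code point. (Leading bytes F5–FF, or F4 followed by ≥ 0x90, are invalid.)

invalid (encodes a value above U+10FFFF)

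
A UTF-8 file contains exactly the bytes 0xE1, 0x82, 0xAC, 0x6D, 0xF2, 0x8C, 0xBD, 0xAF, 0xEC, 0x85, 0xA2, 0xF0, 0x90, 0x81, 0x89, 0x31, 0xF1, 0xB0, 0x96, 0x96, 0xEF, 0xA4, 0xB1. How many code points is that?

8

Byte at offset 0: 0xE1 = 11100001 → 3-byte char (#1). Advance 3.
Byte at offset 3: 0x6D = 01101101 → 1-byte char (#2). Advance 1.
Byte at offset 4: 0xF2 = 11110010 → 4-byte char (#3). Advance 4.
Byte at offset 8: 0xEC = 11101100 → 3-byte char (#4). Advance 3.
Byte at offset 11: 0xF0 = 11110000 → 4-byte char (#5). Advance 4.
Byte at offset 15: 0x31 = 00110001 → 1-byte char (#6). Advance 1.
Byte at offset 16: 0xF1 = 11110001 → 4-byte char (#7). Advance 4.
Byte at offset 20: 0xEF = 11101111 → 3-byte char (#8). Advance 3.
Reached end at offset 23 after 8 code points.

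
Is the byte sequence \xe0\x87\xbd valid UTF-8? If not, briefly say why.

Leading byte 0xE0 = 11100000 → 3-byte form.
Continuation bytes all match 10xxxxxx. Payload decodes to 0x1FD.
But 0x1FD < 0x800, the minimum for a 3-byte sequence — this is an overlong encoding.

invalid (overlong encoding)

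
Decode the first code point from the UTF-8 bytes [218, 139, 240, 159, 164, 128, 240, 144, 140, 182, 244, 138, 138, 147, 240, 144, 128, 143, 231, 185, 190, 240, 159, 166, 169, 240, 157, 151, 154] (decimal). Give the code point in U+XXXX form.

Offset 0: leading byte 0xDA = 11011010 → 2-byte char #1 = DA 8B.
Leading byte 0xDA = 11011010 matches 110xxxxx → 2-byte sequence.
Byte 1: 0xDA = 11011010, payload 11010 (5 bits).
Byte 2: 0x8B = 10001011 (10xxxxxx ✓), payload 001011.
Concatenate: 11010001011 = 0x68B (11 bits → U+068B).

U+068B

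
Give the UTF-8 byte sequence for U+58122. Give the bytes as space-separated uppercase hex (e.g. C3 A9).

U+58122 = 0x58122 = 360738 decimal. In range U+10000–U+10FFFF → 4-byte form: 11110xxx 10xxxxxx 10xxxxxx 10xxxxxx.
Binary (21 bits): 001011000000100100010.
Split 3+6+6+6: 001 | 011000 | 000100 | 100010.
Byte 1: 11110001 = 0xF1.
Byte 2: 10011000 = 0x98.
Byte 3: 10000100 = 0x84.
Byte 4: 10100010 = 0xA2.

F1 98 84 A2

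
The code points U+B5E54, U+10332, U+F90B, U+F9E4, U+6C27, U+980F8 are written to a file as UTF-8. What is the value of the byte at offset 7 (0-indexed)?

U+B5E54 → 4-byte form F2 B5 B9 94 at offsets 0–3.
U+10332 → 4-byte form F0 90 8C B2 at offsets 4–7.
Offset 7 falls in char 2's range; it's byte 4 of F0 90 8C B2 = 0xB2.

0xB2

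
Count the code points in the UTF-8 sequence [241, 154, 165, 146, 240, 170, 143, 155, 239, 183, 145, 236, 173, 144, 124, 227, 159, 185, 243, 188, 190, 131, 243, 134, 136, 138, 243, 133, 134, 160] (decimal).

9

Byte at offset 0: 0xF1 = 11110001 → 4-byte char (#1). Advance 4.
Byte at offset 4: 0xF0 = 11110000 → 4-byte char (#2). Advance 4.
Byte at offset 8: 0xEF = 11101111 → 3-byte char (#3). Advance 3.
Byte at offset 11: 0xEC = 11101100 → 3-byte char (#4). Advance 3.
Byte at offset 14: 0x7C = 01111100 → 1-byte char (#5). Advance 1.
Byte at offset 15: 0xE3 = 11100011 → 3-byte char (#6). Advance 3.
Byte at offset 18: 0xF3 = 11110011 → 4-byte char (#7). Advance 4.
Byte at offset 22: 0xF3 = 11110011 → 4-byte char (#8). Advance 4.
Byte at offset 26: 0xF3 = 11110011 → 4-byte char (#9). Advance 4.
Reached end at offset 30 after 9 code points.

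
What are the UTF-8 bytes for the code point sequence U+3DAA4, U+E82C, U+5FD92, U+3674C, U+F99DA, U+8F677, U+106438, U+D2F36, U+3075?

F0 BD AA A4 EE A0 AC F1 9F B6 92 F0 B6 9D 8C F3 B9 A7 9A F2 8F 99 B7 F4 86 90 B8 F3 92 BC B6 E3 81 B5

U+3DAA4: 4-byte form → F0 BD AA A4.
U+E82C: 3-byte form → EE A0 AC.
U+5FD92: 4-byte form → F1 9F B6 92.
U+3674C: 4-byte form → F0 B6 9D 8C.
U+F99DA: 4-byte form → F3 B9 A7 9A.
U+8F677: 4-byte form → F2 8F 99 B7.
U+106438: 4-byte form → F4 86 90 B8.
U+D2F36: 4-byte form → F3 92 BC B6.
U+3075: 3-byte form → E3 81 B5.
Concatenated (34 bytes): F0 BD AA A4 EE A0 AC F1 9F B6 92 F0 B6 9D 8C F3 B9 A7 9A F2 8F 99 B7 F4 86 90 B8 F3 92 BC B6 E3 81 B5.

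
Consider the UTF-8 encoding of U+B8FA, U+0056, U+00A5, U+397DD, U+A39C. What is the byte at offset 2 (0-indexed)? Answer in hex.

0xBA

U+B8FA → 3-byte form EB A3 BA at offsets 0–2.
Offset 2 falls in char 1's range; it's byte 3 of EB A3 BA = 0xBA.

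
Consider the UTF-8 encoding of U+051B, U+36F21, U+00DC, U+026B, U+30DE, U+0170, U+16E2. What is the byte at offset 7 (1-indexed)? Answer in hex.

0xC3

1-indexed offset 7 is 0-indexed offset 6.
U+051B → 2-byte form D4 9B at offsets 0–1.
U+36F21 → 4-byte form F0 B6 BC A1 at offsets 2–5.
U+00DC → 2-byte form C3 9C at offsets 6–7.
Offset 6 falls in char 3's range; it's byte 1 of C3 9C = 0xC3.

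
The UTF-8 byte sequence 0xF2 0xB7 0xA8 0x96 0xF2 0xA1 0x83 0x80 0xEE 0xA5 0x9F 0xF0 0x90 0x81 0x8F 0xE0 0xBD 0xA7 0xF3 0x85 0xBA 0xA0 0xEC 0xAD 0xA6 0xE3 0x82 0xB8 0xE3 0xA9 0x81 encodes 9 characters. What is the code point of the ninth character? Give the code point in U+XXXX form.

U+3A41

Offset 0: leading byte 0xF2 = 11110010 → 4-byte char #1 = F2 B7 A8 96.
Offset 4: leading byte 0xF2 = 11110010 → 4-byte char #2 = F2 A1 83 80.
Offset 8: leading byte 0xEE = 11101110 → 3-byte char #3 = EE A5 9F.
Offset 11: leading byte 0xF0 = 11110000 → 4-byte char #4 = F0 90 81 8F.
Offset 15: leading byte 0xE0 = 11100000 → 3-byte char #5 = E0 BD A7.
Offset 18: leading byte 0xF3 = 11110011 → 4-byte char #6 = F3 85 BA A0.
Offset 22: leading byte 0xEC = 11101100 → 3-byte char #7 = EC AD A6.
Offset 25: leading byte 0xE3 = 11100011 → 3-byte char #8 = E3 82 B8.
Offset 28: leading byte 0xE3 = 11100011 → 3-byte char #9 = E3 A9 81.
Leading byte 0xE3 = 11100011 matches 1110xxxx → 3-byte sequence.
Byte 1: 0xE3 = 11100011, payload 0011 (4 bits).
Byte 2: 0xA9 = 10101001 (10xxxxxx ✓), payload 101001.
Byte 3: 0x81 = 10000001 (10xxxxxx ✓), payload 000001.
Concatenate: 0011101001000001 = 0x3A41 (16 bits → U+3A41).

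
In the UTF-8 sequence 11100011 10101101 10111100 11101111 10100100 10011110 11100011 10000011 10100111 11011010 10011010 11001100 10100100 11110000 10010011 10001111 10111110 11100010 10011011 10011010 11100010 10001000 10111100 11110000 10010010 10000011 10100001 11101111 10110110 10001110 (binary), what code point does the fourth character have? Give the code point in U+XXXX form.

Offset 0: leading byte 0xE3 = 11100011 → 3-byte char #1 = E3 AD BC.
Offset 3: leading byte 0xEF = 11101111 → 3-byte char #2 = EF A4 9E.
Offset 6: leading byte 0xE3 = 11100011 → 3-byte char #3 = E3 83 A7.
Offset 9: leading byte 0xDA = 11011010 → 2-byte char #4 = DA 9A.
Leading byte 0xDA = 11011010 matches 110xxxxx → 2-byte sequence.
Byte 1: 0xDA = 11011010, payload 11010 (5 bits).
Byte 2: 0x9A = 10011010 (10xxxxxx ✓), payload 011010.
Concatenate: 11010011010 = 0x69A (11 bits → U+069A).

U+069A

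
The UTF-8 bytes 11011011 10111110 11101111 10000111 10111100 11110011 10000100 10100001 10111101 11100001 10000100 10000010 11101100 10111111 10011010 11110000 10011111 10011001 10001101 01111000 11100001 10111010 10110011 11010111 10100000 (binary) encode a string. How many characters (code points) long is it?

9

Byte at offset 0: 0xDB = 11011011 → 2-byte char (#1). Advance 2.
Byte at offset 2: 0xEF = 11101111 → 3-byte char (#2). Advance 3.
Byte at offset 5: 0xF3 = 11110011 → 4-byte char (#3). Advance 4.
Byte at offset 9: 0xE1 = 11100001 → 3-byte char (#4). Advance 3.
Byte at offset 12: 0xEC = 11101100 → 3-byte char (#5). Advance 3.
Byte at offset 15: 0xF0 = 11110000 → 4-byte char (#6). Advance 4.
Byte at offset 19: 0x78 = 01111000 → 1-byte char (#7). Advance 1.
Byte at offset 20: 0xE1 = 11100001 → 3-byte char (#8). Advance 3.
Byte at offset 23: 0xD7 = 11010111 → 2-byte char (#9). Advance 2.
Reached end at offset 25 after 9 code points.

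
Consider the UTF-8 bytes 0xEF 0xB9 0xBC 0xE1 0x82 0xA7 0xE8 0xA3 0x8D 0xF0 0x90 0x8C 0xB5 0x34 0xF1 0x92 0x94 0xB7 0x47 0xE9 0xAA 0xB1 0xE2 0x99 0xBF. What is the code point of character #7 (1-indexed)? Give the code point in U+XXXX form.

Offset 0: leading byte 0xEF = 11101111 → 3-byte char #1 = EF B9 BC.
Offset 3: leading byte 0xE1 = 11100001 → 3-byte char #2 = E1 82 A7.
Offset 6: leading byte 0xE8 = 11101000 → 3-byte char #3 = E8 A3 8D.
Offset 9: leading byte 0xF0 = 11110000 → 4-byte char #4 = F0 90 8C B5.
Offset 13: leading byte 0x34 = 00110100 → 1-byte char #5 = 34.
Offset 14: leading byte 0xF1 = 11110001 → 4-byte char #6 = F1 92 94 B7.
Offset 18: leading byte 0x47 = 01000111 → 1-byte char #7 = 47.
Leading byte 0x47 = 01000111 matches 0xxxxxxx → 1-byte sequence.
Byte 1: 0x47 = 01000111, payload 1000111 (7 bits).
Concatenate: 1000111 = 0x47 (7 bits → U+0047).

U+0047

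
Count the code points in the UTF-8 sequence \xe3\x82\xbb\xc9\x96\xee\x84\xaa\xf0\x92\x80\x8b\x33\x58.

Byte at offset 0: 0xE3 = 11100011 → 3-byte char (#1). Advance 3.
Byte at offset 3: 0xC9 = 11001001 → 2-byte char (#2). Advance 2.
Byte at offset 5: 0xEE = 11101110 → 3-byte char (#3). Advance 3.
Byte at offset 8: 0xF0 = 11110000 → 4-byte char (#4). Advance 4.
Byte at offset 12: 0x33 = 00110011 → 1-byte char (#5). Advance 1.
Byte at offset 13: 0x58 = 01011000 → 1-byte char (#6). Advance 1.
Reached end at offset 14 after 6 code points.

6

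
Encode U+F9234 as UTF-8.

F3 B9 88 B4

U+F9234 = 0xF9234 = 1020468 decimal. In range U+10000–U+10FFFF → 4-byte form: 11110xxx 10xxxxxx 10xxxxxx 10xxxxxx.
Binary (21 bits): 011111001001000110100.
Split 3+6+6+6: 011 | 111001 | 001000 | 110100.
Byte 1: 11110011 = 0xF3.
Byte 2: 10111001 = 0xB9.
Byte 3: 10001000 = 0x88.
Byte 4: 10110100 = 0xB4.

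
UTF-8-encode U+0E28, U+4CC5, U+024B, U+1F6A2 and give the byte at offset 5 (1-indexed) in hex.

1-indexed offset 5 is 0-indexed offset 4.
U+0E28 → 3-byte form E0 B8 A8 at offsets 0–2.
U+4CC5 → 3-byte form E4 B3 85 at offsets 3–5.
Offset 4 falls in char 2's range; it's byte 2 of E4 B3 85 = 0xB3.

0xB3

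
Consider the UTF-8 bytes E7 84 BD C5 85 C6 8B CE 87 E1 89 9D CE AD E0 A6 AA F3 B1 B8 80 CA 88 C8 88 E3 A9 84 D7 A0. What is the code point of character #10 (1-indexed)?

Offset 0: leading byte 0xE7 = 11100111 → 3-byte char #1 = E7 84 BD.
Offset 3: leading byte 0xC5 = 11000101 → 2-byte char #2 = C5 85.
Offset 5: leading byte 0xC6 = 11000110 → 2-byte char #3 = C6 8B.
Offset 7: leading byte 0xCE = 11001110 → 2-byte char #4 = CE 87.
Offset 9: leading byte 0xE1 = 11100001 → 3-byte char #5 = E1 89 9D.
Offset 12: leading byte 0xCE = 11001110 → 2-byte char #6 = CE AD.
Offset 14: leading byte 0xE0 = 11100000 → 3-byte char #7 = E0 A6 AA.
Offset 17: leading byte 0xF3 = 11110011 → 4-byte char #8 = F3 B1 B8 80.
Offset 21: leading byte 0xCA = 11001010 → 2-byte char #9 = CA 88.
Offset 23: leading byte 0xC8 = 11001000 → 2-byte char #10 = C8 88.
Leading byte 0xC8 = 11001000 matches 110xxxxx → 2-byte sequence.
Byte 1: 0xC8 = 11001000, payload 01000 (5 bits).
Byte 2: 0x88 = 10001000 (10xxxxxx ✓), payload 001000.
Concatenate: 01000001000 = 0x208 (11 bits → U+0208).

U+0208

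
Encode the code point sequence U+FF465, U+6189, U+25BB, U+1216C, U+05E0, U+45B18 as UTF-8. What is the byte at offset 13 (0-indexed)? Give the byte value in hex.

0xAC

U+FF465 → 4-byte form F3 BF 91 A5 at offsets 0–3.
U+6189 → 3-byte form E6 86 89 at offsets 4–6.
U+25BB → 3-byte form E2 96 BB at offsets 7–9.
U+1216C → 4-byte form F0 92 85 AC at offsets 10–13.
Offset 13 falls in char 4's range; it's byte 4 of F0 92 85 AC = 0xAC.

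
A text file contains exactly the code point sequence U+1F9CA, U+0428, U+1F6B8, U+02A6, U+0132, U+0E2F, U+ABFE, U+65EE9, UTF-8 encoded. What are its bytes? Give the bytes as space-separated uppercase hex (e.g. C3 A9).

U+1F9CA: 4-byte form → F0 9F A7 8A.
U+0428: 2-byte form → D0 A8.
U+1F6B8: 4-byte form → F0 9F 9A B8.
U+02A6: 2-byte form → CA A6.
U+0132: 2-byte form → C4 B2.
U+0E2F: 3-byte form → E0 B8 AF.
U+ABFE: 3-byte form → EA AF BE.
U+65EE9: 4-byte form → F1 A5 BB A9.
Concatenated (24 bytes): F0 9F A7 8A D0 A8 F0 9F 9A B8 CA A6 C4 B2 E0 B8 AF EA AF BE F1 A5 BB A9.

F0 9F A7 8A D0 A8 F0 9F 9A B8 CA A6 C4 B2 E0 B8 AF EA AF BE F1 A5 BB A9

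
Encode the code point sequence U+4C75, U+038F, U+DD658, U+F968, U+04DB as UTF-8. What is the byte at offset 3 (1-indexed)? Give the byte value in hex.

1-indexed offset 3 is 0-indexed offset 2.
U+4C75 → 3-byte form E4 B1 B5 at offsets 0–2.
Offset 2 falls in char 1's range; it's byte 3 of E4 B1 B5 = 0xB5.

0xB5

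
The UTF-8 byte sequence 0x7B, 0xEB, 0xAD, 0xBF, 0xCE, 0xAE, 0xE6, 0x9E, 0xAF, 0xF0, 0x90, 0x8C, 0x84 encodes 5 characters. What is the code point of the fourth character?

Offset 0: leading byte 0x7B = 01111011 → 1-byte char #1 = 7B.
Offset 1: leading byte 0xEB = 11101011 → 3-byte char #2 = EB AD BF.
Offset 4: leading byte 0xCE = 11001110 → 2-byte char #3 = CE AE.
Offset 6: leading byte 0xE6 = 11100110 → 3-byte char #4 = E6 9E AF.
Leading byte 0xE6 = 11100110 matches 1110xxxx → 3-byte sequence.
Byte 1: 0xE6 = 11100110, payload 0110 (4 bits).
Byte 2: 0x9E = 10011110 (10xxxxxx ✓), payload 011110.
Byte 3: 0xAF = 10101111 (10xxxxxx ✓), payload 101111.
Concatenate: 0110011110101111 = 0x67AF (16 bits → U+67AF).

U+67AF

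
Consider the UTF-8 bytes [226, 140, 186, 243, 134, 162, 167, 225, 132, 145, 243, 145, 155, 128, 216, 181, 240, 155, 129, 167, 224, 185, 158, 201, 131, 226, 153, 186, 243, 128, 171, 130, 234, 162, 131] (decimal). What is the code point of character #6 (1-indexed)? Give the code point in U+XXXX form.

U+1B067

Offset 0: leading byte 0xE2 = 11100010 → 3-byte char #1 = E2 8C BA.
Offset 3: leading byte 0xF3 = 11110011 → 4-byte char #2 = F3 86 A2 A7.
Offset 7: leading byte 0xE1 = 11100001 → 3-byte char #3 = E1 84 91.
Offset 10: leading byte 0xF3 = 11110011 → 4-byte char #4 = F3 91 9B 80.
Offset 14: leading byte 0xD8 = 11011000 → 2-byte char #5 = D8 B5.
Offset 16: leading byte 0xF0 = 11110000 → 4-byte char #6 = F0 9B 81 A7.
Leading byte 0xF0 = 11110000 matches 11110xxx → 4-byte sequence.
Byte 1: 0xF0 = 11110000, payload 000 (3 bits).
Byte 2: 0x9B = 10011011 (10xxxxxx ✓), payload 011011.
Byte 3: 0x81 = 10000001 (10xxxxxx ✓), payload 000001.
Byte 4: 0xA7 = 10100111 (10xxxxxx ✓), payload 100111.
Concatenate: 000011011000001100111 = 0x1B067 (21 bits → U+1B067).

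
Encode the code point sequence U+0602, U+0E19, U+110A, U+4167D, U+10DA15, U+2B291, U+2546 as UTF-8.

D8 82 E0 B8 99 E1 84 8A F1 81 99 BD F4 8D A8 95 F0 AB 8A 91 E2 95 86

U+0602: 2-byte form → D8 82.
U+0E19: 3-byte form → E0 B8 99.
U+110A: 3-byte form → E1 84 8A.
U+4167D: 4-byte form → F1 81 99 BD.
U+10DA15: 4-byte form → F4 8D A8 95.
U+2B291: 4-byte form → F0 AB 8A 91.
U+2546: 3-byte form → E2 95 86.
Concatenated (23 bytes): D8 82 E0 B8 99 E1 84 8A F1 81 99 BD F4 8D A8 95 F0 AB 8A 91 E2 95 86.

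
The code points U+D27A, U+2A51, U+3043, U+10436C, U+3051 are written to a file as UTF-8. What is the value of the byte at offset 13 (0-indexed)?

U+D27A → 3-byte form ED 89 BA at offsets 0–2.
U+2A51 → 3-byte form E2 A9 91 at offsets 3–5.
U+3043 → 3-byte form E3 81 83 at offsets 6–8.
U+10436C → 4-byte form F4 84 8D AC at offsets 9–12.
U+3051 → 3-byte form E3 81 91 at offsets 13–15.
Offset 13 falls in char 5's range; it's byte 1 of E3 81 91 = 0xE3.

0xE3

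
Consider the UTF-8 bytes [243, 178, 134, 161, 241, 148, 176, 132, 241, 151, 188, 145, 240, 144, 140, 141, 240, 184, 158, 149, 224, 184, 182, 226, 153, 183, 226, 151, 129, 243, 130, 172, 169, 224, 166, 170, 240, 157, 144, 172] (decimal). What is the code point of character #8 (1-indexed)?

U+25C1

Offset 0: leading byte 0xF3 = 11110011 → 4-byte char #1 = F3 B2 86 A1.
Offset 4: leading byte 0xF1 = 11110001 → 4-byte char #2 = F1 94 B0 84.
Offset 8: leading byte 0xF1 = 11110001 → 4-byte char #3 = F1 97 BC 91.
Offset 12: leading byte 0xF0 = 11110000 → 4-byte char #4 = F0 90 8C 8D.
Offset 16: leading byte 0xF0 = 11110000 → 4-byte char #5 = F0 B8 9E 95.
Offset 20: leading byte 0xE0 = 11100000 → 3-byte char #6 = E0 B8 B6.
Offset 23: leading byte 0xE2 = 11100010 → 3-byte char #7 = E2 99 B7.
Offset 26: leading byte 0xE2 = 11100010 → 3-byte char #8 = E2 97 81.
Leading byte 0xE2 = 11100010 matches 1110xxxx → 3-byte sequence.
Byte 1: 0xE2 = 11100010, payload 0010 (4 bits).
Byte 2: 0x97 = 10010111 (10xxxxxx ✓), payload 010111.
Byte 3: 0x81 = 10000001 (10xxxxxx ✓), payload 000001.
Concatenate: 0010010111000001 = 0x25C1 (16 bits → U+25C1).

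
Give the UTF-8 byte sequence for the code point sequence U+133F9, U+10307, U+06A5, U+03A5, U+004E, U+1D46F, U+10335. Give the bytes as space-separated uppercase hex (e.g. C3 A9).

U+133F9: 4-byte form → F0 93 8F B9.
U+10307: 4-byte form → F0 90 8C 87.
U+06A5: 2-byte form → DA A5.
U+03A5: 2-byte form → CE A5.
U+004E: 1-byte form → 4E.
U+1D46F: 4-byte form → F0 9D 91 AF.
U+10335: 4-byte form → F0 90 8C B5.
Concatenated (21 bytes): F0 93 8F B9 F0 90 8C 87 DA A5 CE A5 4E F0 9D 91 AF F0 90 8C B5.

F0 93 8F B9 F0 90 8C 87 DA A5 CE A5 4E F0 9D 91 AF F0 90 8C B5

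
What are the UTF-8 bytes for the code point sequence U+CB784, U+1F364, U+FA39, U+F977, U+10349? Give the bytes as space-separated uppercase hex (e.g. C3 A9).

F3 8B 9E 84 F0 9F 8D A4 EF A8 B9 EF A5 B7 F0 90 8D 89

U+CB784: 4-byte form → F3 8B 9E 84.
U+1F364: 4-byte form → F0 9F 8D A4.
U+FA39: 3-byte form → EF A8 B9.
U+F977: 3-byte form → EF A5 B7.
U+10349: 4-byte form → F0 90 8D 89.
Concatenated (18 bytes): F3 8B 9E 84 F0 9F 8D A4 EF A8 B9 EF A5 B7 F0 90 8D 89.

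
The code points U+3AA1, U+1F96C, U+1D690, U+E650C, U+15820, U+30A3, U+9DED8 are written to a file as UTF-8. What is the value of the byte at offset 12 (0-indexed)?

0xA6

U+3AA1 → 3-byte form E3 AA A1 at offsets 0–2.
U+1F96C → 4-byte form F0 9F A5 AC at offsets 3–6.
U+1D690 → 4-byte form F0 9D 9A 90 at offsets 7–10.
U+E650C → 4-byte form F3 A6 94 8C at offsets 11–14.
Offset 12 falls in char 4's range; it's byte 2 of F3 A6 94 8C = 0xA6.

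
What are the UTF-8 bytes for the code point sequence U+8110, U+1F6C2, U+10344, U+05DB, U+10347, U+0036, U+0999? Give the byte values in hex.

U+8110: 3-byte form → E8 84 90.
U+1F6C2: 4-byte form → F0 9F 9B 82.
U+10344: 4-byte form → F0 90 8D 84.
U+05DB: 2-byte form → D7 9B.
U+10347: 4-byte form → F0 90 8D 87.
U+0036: 1-byte form → 36.
U+0999: 3-byte form → E0 A6 99.
Concatenated (21 bytes): E8 84 90 F0 9F 9B 82 F0 90 8D 84 D7 9B F0 90 8D 87 36 E0 A6 99.

E8 84 90 F0 9F 9B 82 F0 90 8D 84 D7 9B F0 90 8D 87 36 E0 A6 99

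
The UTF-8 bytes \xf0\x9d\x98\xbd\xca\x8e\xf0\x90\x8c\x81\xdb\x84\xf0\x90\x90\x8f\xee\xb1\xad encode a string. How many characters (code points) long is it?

6

Byte at offset 0: 0xF0 = 11110000 → 4-byte char (#1). Advance 4.
Byte at offset 4: 0xCA = 11001010 → 2-byte char (#2). Advance 2.
Byte at offset 6: 0xF0 = 11110000 → 4-byte char (#3). Advance 4.
Byte at offset 10: 0xDB = 11011011 → 2-byte char (#4). Advance 2.
Byte at offset 12: 0xF0 = 11110000 → 4-byte char (#5). Advance 4.
Byte at offset 16: 0xEE = 11101110 → 3-byte char (#6). Advance 3.
Reached end at offset 19 after 6 code points.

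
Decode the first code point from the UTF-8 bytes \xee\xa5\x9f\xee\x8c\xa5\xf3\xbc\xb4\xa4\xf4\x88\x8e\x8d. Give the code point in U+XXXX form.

U+E95F

Offset 0: leading byte 0xEE = 11101110 → 3-byte char #1 = EE A5 9F.
Leading byte 0xEE = 11101110 matches 1110xxxx → 3-byte sequence.
Byte 1: 0xEE = 11101110, payload 1110 (4 bits).
Byte 2: 0xA5 = 10100101 (10xxxxxx ✓), payload 100101.
Byte 3: 0x9F = 10011111 (10xxxxxx ✓), payload 011111.
Concatenate: 1110100101011111 = 0xE95F (16 bits → U+E95F).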